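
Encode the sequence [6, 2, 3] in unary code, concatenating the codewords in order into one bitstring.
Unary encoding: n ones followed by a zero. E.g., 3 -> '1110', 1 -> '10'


Encode each number as n ones followed by a terminating 0:
  6 -> 1111110 (7 bits)
  2 -> 110 (3 bits)
  3 -> 1110 (4 bits)
Total length = 7 + 3 + 4 = 14 bits.

Unary([6, 2, 3]) = 11111101101110 (14 bits)


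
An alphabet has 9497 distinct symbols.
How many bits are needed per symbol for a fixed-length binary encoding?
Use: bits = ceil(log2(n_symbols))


log2(9497) = 13.2133
Bracket: 2^13 = 8192 < 9497 <= 2^14 = 16384
So ceil(log2(9497)) = 14

bits = ceil(log2(9497)) = ceil(13.2133) = 14 bits


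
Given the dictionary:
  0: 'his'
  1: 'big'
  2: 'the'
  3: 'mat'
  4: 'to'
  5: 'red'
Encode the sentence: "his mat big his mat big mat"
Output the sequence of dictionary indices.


Look up each word in the dictionary:
  'his' -> 0
  'mat' -> 3
  'big' -> 1
  'his' -> 0
  'mat' -> 3
  'big' -> 1
  'mat' -> 3

Encoded: [0, 3, 1, 0, 3, 1, 3]


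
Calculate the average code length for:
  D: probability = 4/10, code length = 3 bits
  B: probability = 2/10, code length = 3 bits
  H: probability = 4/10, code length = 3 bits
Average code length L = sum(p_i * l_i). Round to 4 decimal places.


Weighted contributions p_i * l_i:
  D: (4/10) * 3 = 12/10
  B: (2/10) * 3 = 6/10
  H: (4/10) * 3 = 12/10
Sum = (12 + 6 + 12)/10 = 30/10

L = 30/10 = 3.0000 bits/symbol


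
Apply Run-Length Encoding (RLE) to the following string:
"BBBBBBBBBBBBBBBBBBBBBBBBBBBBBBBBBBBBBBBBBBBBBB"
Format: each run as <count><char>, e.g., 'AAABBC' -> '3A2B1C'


Scanning runs left to right:
  i=0: run of 'B' x 46 -> '46B'

RLE = 46B


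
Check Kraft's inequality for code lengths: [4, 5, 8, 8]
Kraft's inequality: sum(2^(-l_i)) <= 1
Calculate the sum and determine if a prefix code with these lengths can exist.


Sum = 2^(-4) + 2^(-5) + 2^(-8) + 2^(-8)
    = 0.0625 + 0.03125 + 0.00390625 + 0.00390625
    = 26/256 = 0.1015625
Since 0.1015625 <= 1, Kraft's inequality IS satisfied.
A prefix code with these lengths CAN exist.

Kraft sum = 0.1015625. Satisfied.


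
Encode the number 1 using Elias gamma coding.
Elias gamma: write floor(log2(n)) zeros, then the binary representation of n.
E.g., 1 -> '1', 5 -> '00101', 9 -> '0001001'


num_bits = floor(log2(1)) + 1 = 1
leading_zeros = num_bits - 1 = 0
binary(1) = 1

Elias gamma(1) = '' + '1' = 1 (1 bits)


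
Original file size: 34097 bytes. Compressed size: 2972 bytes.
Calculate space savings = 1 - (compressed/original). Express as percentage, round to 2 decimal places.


ratio = compressed/original = 2972/34097 = 0.087163
savings = 1 - ratio = 1 - 0.087163 = 0.912837
as a percentage: 0.912837 * 100 = 91.28%

Space savings = 1 - 2972/34097 = 91.28%


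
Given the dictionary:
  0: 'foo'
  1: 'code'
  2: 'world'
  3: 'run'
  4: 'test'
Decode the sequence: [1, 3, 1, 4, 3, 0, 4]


Look up each index in the dictionary:
  1 -> 'code'
  3 -> 'run'
  1 -> 'code'
  4 -> 'test'
  3 -> 'run'
  0 -> 'foo'
  4 -> 'test'

Decoded: "code run code test run foo test"


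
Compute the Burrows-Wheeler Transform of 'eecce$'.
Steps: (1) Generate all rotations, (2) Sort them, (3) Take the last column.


Rotations (sorted):
  0: $eecce -> last char: e
  1: cce$ee -> last char: e
  2: ce$eec -> last char: c
  3: e$eecc -> last char: c
  4: ecce$e -> last char: e
  5: eecce$ -> last char: $


BWT = eecce$


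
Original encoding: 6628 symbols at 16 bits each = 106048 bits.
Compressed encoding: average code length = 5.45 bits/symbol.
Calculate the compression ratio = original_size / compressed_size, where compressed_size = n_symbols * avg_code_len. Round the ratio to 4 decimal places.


original_size = n_symbols * orig_bits = 6628 * 16 = 106048 bits
compressed_size = n_symbols * avg_code_len = 6628 * 5.45 = 36122.6 bits
ratio = original_size / compressed_size = 106048 / 36122.6 = 2.9358

Compression ratio = 2.9358


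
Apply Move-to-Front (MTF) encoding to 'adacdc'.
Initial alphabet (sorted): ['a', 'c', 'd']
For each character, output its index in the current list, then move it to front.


MTF encoding:
'a': index 0 in ['a', 'c', 'd'] -> ['a', 'c', 'd']
'd': index 2 in ['a', 'c', 'd'] -> ['d', 'a', 'c']
'a': index 1 in ['d', 'a', 'c'] -> ['a', 'd', 'c']
'c': index 2 in ['a', 'd', 'c'] -> ['c', 'a', 'd']
'd': index 2 in ['c', 'a', 'd'] -> ['d', 'c', 'a']
'c': index 1 in ['d', 'c', 'a'] -> ['c', 'd', 'a']


Output: [0, 2, 1, 2, 2, 1]


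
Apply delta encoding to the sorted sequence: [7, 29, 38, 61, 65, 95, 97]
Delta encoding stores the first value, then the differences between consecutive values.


First value: 7
Deltas:
  29 - 7 = 22
  38 - 29 = 9
  61 - 38 = 23
  65 - 61 = 4
  95 - 65 = 30
  97 - 95 = 2


Delta encoded: [7, 22, 9, 23, 4, 30, 2]


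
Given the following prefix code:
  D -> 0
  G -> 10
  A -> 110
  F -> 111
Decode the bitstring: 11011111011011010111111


Decoding step by step:
Bits 110 -> A
Bits 111 -> F
Bits 110 -> A
Bits 110 -> A
Bits 110 -> A
Bits 10 -> G
Bits 111 -> F
Bits 111 -> F


Decoded message: AFAAAGFF


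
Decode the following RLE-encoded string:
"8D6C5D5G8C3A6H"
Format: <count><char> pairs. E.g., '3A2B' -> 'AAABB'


Expanding each <count><char> pair:
  8D -> 'DDDDDDDD'
  6C -> 'CCCCCC'
  5D -> 'DDDDD'
  5G -> 'GGGGG'
  8C -> 'CCCCCCCC'
  3A -> 'AAA'
  6H -> 'HHHHHH'

Decoded = DDDDDDDDCCCCCCDDDDDGGGGGCCCCCCCCAAAHHHHHH


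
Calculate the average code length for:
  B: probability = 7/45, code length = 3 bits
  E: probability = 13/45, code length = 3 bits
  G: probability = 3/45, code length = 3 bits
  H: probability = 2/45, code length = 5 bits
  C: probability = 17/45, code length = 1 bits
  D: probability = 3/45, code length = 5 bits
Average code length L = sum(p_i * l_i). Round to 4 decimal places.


Weighted contributions p_i * l_i:
  B: (7/45) * 3 = 21/45
  E: (13/45) * 3 = 39/45
  G: (3/45) * 3 = 9/45
  H: (2/45) * 5 = 10/45
  C: (17/45) * 1 = 17/45
  D: (3/45) * 5 = 15/45
Sum = (21 + 39 + 9 + 10 + 17 + 15)/45 = 111/45

L = 111/45 = 2.4667 bits/symbol


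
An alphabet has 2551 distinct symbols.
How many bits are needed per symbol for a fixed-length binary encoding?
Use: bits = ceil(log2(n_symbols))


log2(2551) = 11.3168
Bracket: 2^11 = 2048 < 2551 <= 2^12 = 4096
So ceil(log2(2551)) = 12

bits = ceil(log2(2551)) = ceil(11.3168) = 12 bits


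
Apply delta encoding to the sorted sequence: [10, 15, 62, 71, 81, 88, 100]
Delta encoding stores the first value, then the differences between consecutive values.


First value: 10
Deltas:
  15 - 10 = 5
  62 - 15 = 47
  71 - 62 = 9
  81 - 71 = 10
  88 - 81 = 7
  100 - 88 = 12


Delta encoded: [10, 5, 47, 9, 10, 7, 12]


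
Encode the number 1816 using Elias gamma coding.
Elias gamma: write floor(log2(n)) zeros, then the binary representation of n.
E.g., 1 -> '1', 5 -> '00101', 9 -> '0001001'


num_bits = floor(log2(1816)) + 1 = 11
leading_zeros = num_bits - 1 = 10
binary(1816) = 11100011000

Elias gamma(1816) = '0000000000' + '11100011000' = 000000000011100011000 (21 bits)


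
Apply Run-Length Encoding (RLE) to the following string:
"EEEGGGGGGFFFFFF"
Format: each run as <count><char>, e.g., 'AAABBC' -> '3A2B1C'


Scanning runs left to right:
  i=0: run of 'E' x 3 -> '3E'
  i=3: run of 'G' x 6 -> '6G'
  i=9: run of 'F' x 6 -> '6F'

RLE = 3E6G6F


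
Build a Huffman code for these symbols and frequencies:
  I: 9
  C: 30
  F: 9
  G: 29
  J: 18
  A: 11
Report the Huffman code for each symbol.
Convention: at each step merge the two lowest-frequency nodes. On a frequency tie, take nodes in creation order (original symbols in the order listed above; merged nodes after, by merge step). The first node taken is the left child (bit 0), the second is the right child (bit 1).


Huffman tree construction:
Step 1: Merge I(9) + F(9) = 18
Step 2: Merge A(11) + J(18) = 29
Step 3: Merge (I+F)(18) + G(29) = 47
Step 4: Merge (A+J)(29) + C(30) = 59
Step 5: Merge ((I+F)+G)(47) + ((A+J)+C)(59) = 106
Read each symbol's code off the tree from the root (left child = 0, right child = 1).

Codes:
  I: 000 (length 3)
  C: 11 (length 2)
  F: 001 (length 3)
  G: 01 (length 2)
  J: 101 (length 3)
  A: 100 (length 3)
Average code length: 259/106 = 2.4434 bits/symbol


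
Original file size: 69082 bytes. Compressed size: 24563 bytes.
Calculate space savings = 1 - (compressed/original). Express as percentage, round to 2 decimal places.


ratio = compressed/original = 24563/69082 = 0.355563
savings = 1 - ratio = 1 - 0.355563 = 0.644437
as a percentage: 0.644437 * 100 = 64.44%

Space savings = 1 - 24563/69082 = 64.44%


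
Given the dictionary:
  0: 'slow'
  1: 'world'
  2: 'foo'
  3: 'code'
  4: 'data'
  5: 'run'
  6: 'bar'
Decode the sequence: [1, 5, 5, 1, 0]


Look up each index in the dictionary:
  1 -> 'world'
  5 -> 'run'
  5 -> 'run'
  1 -> 'world'
  0 -> 'slow'

Decoded: "world run run world slow"


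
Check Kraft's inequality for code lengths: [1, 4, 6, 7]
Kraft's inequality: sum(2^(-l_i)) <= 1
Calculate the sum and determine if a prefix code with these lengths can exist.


Sum = 2^(-1) + 2^(-4) + 2^(-6) + 2^(-7)
    = 0.5 + 0.0625 + 0.015625 + 0.0078125
    = 75/128 = 0.5859375
Since 0.5859375 <= 1, Kraft's inequality IS satisfied.
A prefix code with these lengths CAN exist.

Kraft sum = 0.5859375. Satisfied.


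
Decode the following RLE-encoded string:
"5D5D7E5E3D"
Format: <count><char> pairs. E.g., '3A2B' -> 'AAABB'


Expanding each <count><char> pair:
  5D -> 'DDDDD'
  5D -> 'DDDDD'
  7E -> 'EEEEEEE'
  5E -> 'EEEEE'
  3D -> 'DDD'

Decoded = DDDDDDDDDDEEEEEEEEEEEEDDD


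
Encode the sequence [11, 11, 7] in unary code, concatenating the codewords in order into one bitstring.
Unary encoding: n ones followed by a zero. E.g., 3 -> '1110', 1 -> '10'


Encode each number as n ones followed by a terminating 0:
  11 -> 111111111110 (12 bits)
  11 -> 111111111110 (12 bits)
  7 -> 11111110 (8 bits)
Total length = 12 + 12 + 8 = 32 bits.

Unary([11, 11, 7]) = 11111111111011111111111011111110 (32 bits)


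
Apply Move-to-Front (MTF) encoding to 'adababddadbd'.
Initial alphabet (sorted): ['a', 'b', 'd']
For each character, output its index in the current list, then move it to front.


MTF encoding:
'a': index 0 in ['a', 'b', 'd'] -> ['a', 'b', 'd']
'd': index 2 in ['a', 'b', 'd'] -> ['d', 'a', 'b']
'a': index 1 in ['d', 'a', 'b'] -> ['a', 'd', 'b']
'b': index 2 in ['a', 'd', 'b'] -> ['b', 'a', 'd']
'a': index 1 in ['b', 'a', 'd'] -> ['a', 'b', 'd']
'b': index 1 in ['a', 'b', 'd'] -> ['b', 'a', 'd']
'd': index 2 in ['b', 'a', 'd'] -> ['d', 'b', 'a']
'd': index 0 in ['d', 'b', 'a'] -> ['d', 'b', 'a']
'a': index 2 in ['d', 'b', 'a'] -> ['a', 'd', 'b']
'd': index 1 in ['a', 'd', 'b'] -> ['d', 'a', 'b']
'b': index 2 in ['d', 'a', 'b'] -> ['b', 'd', 'a']
'd': index 1 in ['b', 'd', 'a'] -> ['d', 'b', 'a']


Output: [0, 2, 1, 2, 1, 1, 2, 0, 2, 1, 2, 1]


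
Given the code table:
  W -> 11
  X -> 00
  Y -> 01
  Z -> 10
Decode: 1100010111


Decoding:
11 -> W
00 -> X
01 -> Y
01 -> Y
11 -> W


Result: WXYYW


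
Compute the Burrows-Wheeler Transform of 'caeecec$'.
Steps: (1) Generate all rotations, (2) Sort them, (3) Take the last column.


Rotations (sorted):
  0: $caeecec -> last char: c
  1: aeecec$c -> last char: c
  2: c$caeece -> last char: e
  3: caeecec$ -> last char: $
  4: cec$caee -> last char: e
  5: ec$caeec -> last char: c
  6: ecec$cae -> last char: e
  7: eecec$ca -> last char: a


BWT = cce$ecea


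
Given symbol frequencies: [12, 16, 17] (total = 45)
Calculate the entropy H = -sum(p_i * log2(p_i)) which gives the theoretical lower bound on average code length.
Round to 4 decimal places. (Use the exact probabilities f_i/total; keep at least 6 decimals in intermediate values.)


Per-symbol terms -p_i * log2(p_i) with p_i = f_i/45:
  p = 12/45 = 0.266667: log2(p) = -1.906891, -p*log2(p) = 0.508504
  p = 16/45 = 0.355556: log2(p) = -1.491853, -p*log2(p) = 0.530437
  p = 17/45 = 0.377778: log2(p) = -1.404390, -p*log2(p) = 0.530547
H = 0.508504 + 0.530437 + 0.530547 = 1.569488

H = 1.5695 bits/symbol


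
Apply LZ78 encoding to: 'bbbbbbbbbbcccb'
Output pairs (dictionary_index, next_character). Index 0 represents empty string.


LZ78 encoding steps:
Dictionary: {0: ''}
Step 1: w='' (idx 0), next='b' -> output (0, 'b'), add 'b' as idx 1
Step 2: w='b' (idx 1), next='b' -> output (1, 'b'), add 'bb' as idx 2
Step 3: w='bb' (idx 2), next='b' -> output (2, 'b'), add 'bbb' as idx 3
Step 4: w='bbb' (idx 3), next='b' -> output (3, 'b'), add 'bbbb' as idx 4
Step 5: w='' (idx 0), next='c' -> output (0, 'c'), add 'c' as idx 5
Step 6: w='c' (idx 5), next='c' -> output (5, 'c'), add 'cc' as idx 6
Step 7: w='b' (idx 1), end of input -> output (1, '')


Encoded: [(0, 'b'), (1, 'b'), (2, 'b'), (3, 'b'), (0, 'c'), (5, 'c'), (1, '')]


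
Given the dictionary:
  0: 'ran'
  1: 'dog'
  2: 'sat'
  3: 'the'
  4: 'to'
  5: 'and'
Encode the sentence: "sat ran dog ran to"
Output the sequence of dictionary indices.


Look up each word in the dictionary:
  'sat' -> 2
  'ran' -> 0
  'dog' -> 1
  'ran' -> 0
  'to' -> 4

Encoded: [2, 0, 1, 0, 4]


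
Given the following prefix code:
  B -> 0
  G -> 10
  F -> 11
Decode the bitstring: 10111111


Decoding step by step:
Bits 10 -> G
Bits 11 -> F
Bits 11 -> F
Bits 11 -> F


Decoded message: GFFF


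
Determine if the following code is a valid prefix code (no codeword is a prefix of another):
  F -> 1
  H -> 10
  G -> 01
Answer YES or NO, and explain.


Checking each pair (does one codeword prefix another?):
  F='1' vs H='10': prefix -- VIOLATION

NO -- this is NOT a valid prefix code. F (1) is a prefix of H (10).


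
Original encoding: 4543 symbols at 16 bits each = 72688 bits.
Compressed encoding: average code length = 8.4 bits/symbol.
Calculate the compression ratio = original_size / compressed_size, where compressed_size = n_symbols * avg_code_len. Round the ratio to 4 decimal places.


original_size = n_symbols * orig_bits = 4543 * 16 = 72688 bits
compressed_size = n_symbols * avg_code_len = 4543 * 8.4 = 38161.2 bits
ratio = original_size / compressed_size = 72688 / 38161.2 = 1.9048

Compression ratio = 1.9048


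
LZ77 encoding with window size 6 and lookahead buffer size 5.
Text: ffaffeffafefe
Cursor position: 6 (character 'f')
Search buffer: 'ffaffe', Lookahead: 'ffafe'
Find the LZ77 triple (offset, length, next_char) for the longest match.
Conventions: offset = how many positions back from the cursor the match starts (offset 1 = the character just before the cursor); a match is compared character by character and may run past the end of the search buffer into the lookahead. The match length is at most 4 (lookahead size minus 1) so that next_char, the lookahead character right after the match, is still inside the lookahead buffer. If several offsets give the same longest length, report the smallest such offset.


Try each offset into the search buffer:
  offset=1 (pos 5, char 'e'): match length 0
  offset=2 (pos 4, char 'f'): match length 1
  offset=3 (pos 3, char 'f'): match length 2
  offset=4 (pos 2, char 'a'): match length 0
  offset=5 (pos 1, char 'f'): match length 1
  offset=6 (pos 0, char 'f'): match length 4
Longest match has length 4 at offset 6.
next_char = character at position 6 + 4 = 10 -> 'e'

Best match: offset=6, length=4 (matching 'ffaf' starting at position 0)
LZ77 triple: (6, 4, 'e')


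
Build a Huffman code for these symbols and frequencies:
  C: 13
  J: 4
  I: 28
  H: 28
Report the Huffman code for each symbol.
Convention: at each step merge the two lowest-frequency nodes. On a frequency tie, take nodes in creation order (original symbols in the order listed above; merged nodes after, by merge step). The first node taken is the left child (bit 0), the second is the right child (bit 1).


Huffman tree construction:
Step 1: Merge J(4) + C(13) = 17
Step 2: Merge (J+C)(17) + I(28) = 45
Step 3: Merge H(28) + ((J+C)+I)(45) = 73
Read each symbol's code off the tree from the root (left child = 0, right child = 1).

Codes:
  C: 101 (length 3)
  J: 100 (length 3)
  I: 11 (length 2)
  H: 0 (length 1)
Average code length: 135/73 = 1.8493 bits/symbol


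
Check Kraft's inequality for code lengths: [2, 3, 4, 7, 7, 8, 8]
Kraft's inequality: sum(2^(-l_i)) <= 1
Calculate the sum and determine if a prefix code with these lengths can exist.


Sum = 2^(-2) + 2^(-3) + 2^(-4) + 2^(-7) + 2^(-7) + 2^(-8) + 2^(-8)
    = 0.25 + 0.125 + 0.0625 + 0.0078125 + 0.0078125 + 0.00390625 + 0.00390625
    = 118/256 = 0.4609375
Since 0.4609375 <= 1, Kraft's inequality IS satisfied.
A prefix code with these lengths CAN exist.

Kraft sum = 0.4609375. Satisfied.


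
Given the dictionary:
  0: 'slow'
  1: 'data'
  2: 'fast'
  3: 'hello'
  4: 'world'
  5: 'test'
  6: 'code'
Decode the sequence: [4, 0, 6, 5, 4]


Look up each index in the dictionary:
  4 -> 'world'
  0 -> 'slow'
  6 -> 'code'
  5 -> 'test'
  4 -> 'world'

Decoded: "world slow code test world"


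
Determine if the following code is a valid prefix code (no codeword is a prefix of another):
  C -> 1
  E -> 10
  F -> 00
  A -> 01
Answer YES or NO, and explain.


Checking each pair (does one codeword prefix another?):
  C='1' vs E='10': prefix -- VIOLATION

NO -- this is NOT a valid prefix code. C (1) is a prefix of E (10).


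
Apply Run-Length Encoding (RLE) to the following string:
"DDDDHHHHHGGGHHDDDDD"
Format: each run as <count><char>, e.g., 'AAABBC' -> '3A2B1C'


Scanning runs left to right:
  i=0: run of 'D' x 4 -> '4D'
  i=4: run of 'H' x 5 -> '5H'
  i=9: run of 'G' x 3 -> '3G'
  i=12: run of 'H' x 2 -> '2H'
  i=14: run of 'D' x 5 -> '5D'

RLE = 4D5H3G2H5D


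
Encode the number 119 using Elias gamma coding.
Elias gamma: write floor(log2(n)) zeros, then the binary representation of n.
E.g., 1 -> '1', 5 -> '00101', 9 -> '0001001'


num_bits = floor(log2(119)) + 1 = 7
leading_zeros = num_bits - 1 = 6
binary(119) = 1110111

Elias gamma(119) = '000000' + '1110111' = 0000001110111 (13 bits)


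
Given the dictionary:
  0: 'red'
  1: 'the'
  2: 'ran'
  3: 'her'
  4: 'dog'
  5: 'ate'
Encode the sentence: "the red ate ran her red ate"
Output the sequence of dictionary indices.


Look up each word in the dictionary:
  'the' -> 1
  'red' -> 0
  'ate' -> 5
  'ran' -> 2
  'her' -> 3
  'red' -> 0
  'ate' -> 5

Encoded: [1, 0, 5, 2, 3, 0, 5]


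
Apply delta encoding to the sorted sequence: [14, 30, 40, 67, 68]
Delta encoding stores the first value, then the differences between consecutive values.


First value: 14
Deltas:
  30 - 14 = 16
  40 - 30 = 10
  67 - 40 = 27
  68 - 67 = 1


Delta encoded: [14, 16, 10, 27, 1]


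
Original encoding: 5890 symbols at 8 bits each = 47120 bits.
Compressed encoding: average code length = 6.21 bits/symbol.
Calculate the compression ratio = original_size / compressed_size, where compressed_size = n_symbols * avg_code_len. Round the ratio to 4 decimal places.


original_size = n_symbols * orig_bits = 5890 * 8 = 47120 bits
compressed_size = n_symbols * avg_code_len = 5890 * 6.21 = 36576.9 bits
ratio = original_size / compressed_size = 47120 / 36576.9 = 1.2882

Compression ratio = 1.2882


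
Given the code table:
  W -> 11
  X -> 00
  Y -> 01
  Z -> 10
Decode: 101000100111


Decoding:
10 -> Z
10 -> Z
00 -> X
10 -> Z
01 -> Y
11 -> W


Result: ZZXZYW


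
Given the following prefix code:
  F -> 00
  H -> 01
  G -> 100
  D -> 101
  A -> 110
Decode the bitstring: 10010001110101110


Decoding step by step:
Bits 100 -> G
Bits 100 -> G
Bits 01 -> H
Bits 110 -> A
Bits 101 -> D
Bits 110 -> A


Decoded message: GGHADA


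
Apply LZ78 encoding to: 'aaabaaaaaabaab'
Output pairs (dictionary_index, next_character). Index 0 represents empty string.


LZ78 encoding steps:
Dictionary: {0: ''}
Step 1: w='' (idx 0), next='a' -> output (0, 'a'), add 'a' as idx 1
Step 2: w='a' (idx 1), next='a' -> output (1, 'a'), add 'aa' as idx 2
Step 3: w='' (idx 0), next='b' -> output (0, 'b'), add 'b' as idx 3
Step 4: w='aa' (idx 2), next='a' -> output (2, 'a'), add 'aaa' as idx 4
Step 5: w='aaa' (idx 4), next='b' -> output (4, 'b'), add 'aaab' as idx 5
Step 6: w='aa' (idx 2), next='b' -> output (2, 'b'), add 'aab' as idx 6


Encoded: [(0, 'a'), (1, 'a'), (0, 'b'), (2, 'a'), (4, 'b'), (2, 'b')]


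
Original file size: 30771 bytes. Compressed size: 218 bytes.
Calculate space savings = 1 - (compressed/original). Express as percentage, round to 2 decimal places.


ratio = compressed/original = 218/30771 = 0.007085
savings = 1 - ratio = 1 - 0.007085 = 0.992915
as a percentage: 0.992915 * 100 = 99.29%

Space savings = 1 - 218/30771 = 99.29%


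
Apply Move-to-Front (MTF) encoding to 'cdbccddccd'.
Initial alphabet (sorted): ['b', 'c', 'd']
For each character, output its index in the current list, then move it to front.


MTF encoding:
'c': index 1 in ['b', 'c', 'd'] -> ['c', 'b', 'd']
'd': index 2 in ['c', 'b', 'd'] -> ['d', 'c', 'b']
'b': index 2 in ['d', 'c', 'b'] -> ['b', 'd', 'c']
'c': index 2 in ['b', 'd', 'c'] -> ['c', 'b', 'd']
'c': index 0 in ['c', 'b', 'd'] -> ['c', 'b', 'd']
'd': index 2 in ['c', 'b', 'd'] -> ['d', 'c', 'b']
'd': index 0 in ['d', 'c', 'b'] -> ['d', 'c', 'b']
'c': index 1 in ['d', 'c', 'b'] -> ['c', 'd', 'b']
'c': index 0 in ['c', 'd', 'b'] -> ['c', 'd', 'b']
'd': index 1 in ['c', 'd', 'b'] -> ['d', 'c', 'b']


Output: [1, 2, 2, 2, 0, 2, 0, 1, 0, 1]


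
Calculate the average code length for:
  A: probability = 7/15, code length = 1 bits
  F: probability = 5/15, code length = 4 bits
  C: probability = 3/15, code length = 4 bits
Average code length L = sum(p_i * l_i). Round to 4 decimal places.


Weighted contributions p_i * l_i:
  A: (7/15) * 1 = 7/15
  F: (5/15) * 4 = 20/15
  C: (3/15) * 4 = 12/15
Sum = (7 + 20 + 12)/15 = 39/15

L = 39/15 = 2.6000 bits/symbol


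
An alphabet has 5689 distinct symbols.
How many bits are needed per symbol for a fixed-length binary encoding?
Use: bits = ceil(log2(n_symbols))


log2(5689) = 12.474
Bracket: 2^12 = 4096 < 5689 <= 2^13 = 8192
So ceil(log2(5689)) = 13

bits = ceil(log2(5689)) = ceil(12.474) = 13 bits


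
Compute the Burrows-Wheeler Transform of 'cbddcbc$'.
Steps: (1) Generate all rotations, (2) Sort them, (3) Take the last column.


Rotations (sorted):
  0: $cbddcbc -> last char: c
  1: bc$cbddc -> last char: c
  2: bddcbc$c -> last char: c
  3: c$cbddcb -> last char: b
  4: cbc$cbdd -> last char: d
  5: cbddcbc$ -> last char: $
  6: dcbc$cbd -> last char: d
  7: ddcbc$cb -> last char: b


BWT = cccbd$db


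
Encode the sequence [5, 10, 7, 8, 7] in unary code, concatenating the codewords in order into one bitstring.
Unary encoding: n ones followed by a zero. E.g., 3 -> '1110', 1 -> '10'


Encode each number as n ones followed by a terminating 0:
  5 -> 111110 (6 bits)
  10 -> 11111111110 (11 bits)
  7 -> 11111110 (8 bits)
  8 -> 111111110 (9 bits)
  7 -> 11111110 (8 bits)
Total length = 6 + 11 + 8 + 9 + 8 = 42 bits.

Unary([5, 10, 7, 8, 7]) = 111110111111111101111111011111111011111110 (42 bits)


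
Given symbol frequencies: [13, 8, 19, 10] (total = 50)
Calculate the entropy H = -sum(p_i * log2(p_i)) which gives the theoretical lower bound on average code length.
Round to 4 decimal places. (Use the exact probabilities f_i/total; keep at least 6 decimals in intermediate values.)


Per-symbol terms -p_i * log2(p_i) with p_i = f_i/50:
  p = 13/50 = 0.260000: log2(p) = -1.943416, -p*log2(p) = 0.505288
  p = 8/50 = 0.160000: log2(p) = -2.643856, -p*log2(p) = 0.423017
  p = 19/50 = 0.380000: log2(p) = -1.395929, -p*log2(p) = 0.530453
  p = 10/50 = 0.200000: log2(p) = -2.321928, -p*log2(p) = 0.464386
H = 0.505288 + 0.423017 + 0.530453 + 0.464386 = 1.923144

H = 1.9231 bits/symbol


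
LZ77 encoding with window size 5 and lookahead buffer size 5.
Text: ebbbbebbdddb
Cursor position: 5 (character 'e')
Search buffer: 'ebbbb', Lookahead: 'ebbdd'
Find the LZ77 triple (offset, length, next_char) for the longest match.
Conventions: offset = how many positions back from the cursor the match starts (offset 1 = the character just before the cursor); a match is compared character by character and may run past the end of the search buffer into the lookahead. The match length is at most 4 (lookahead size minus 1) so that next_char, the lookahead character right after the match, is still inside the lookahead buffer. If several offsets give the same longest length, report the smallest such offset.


Try each offset into the search buffer:
  offset=1 (pos 4, char 'b'): match length 0
  offset=2 (pos 3, char 'b'): match length 0
  offset=3 (pos 2, char 'b'): match length 0
  offset=4 (pos 1, char 'b'): match length 0
  offset=5 (pos 0, char 'e'): match length 3
Longest match has length 3 at offset 5.
next_char = character at position 5 + 3 = 8 -> 'd'

Best match: offset=5, length=3 (matching 'ebb' starting at position 0)
LZ77 triple: (5, 3, 'd')


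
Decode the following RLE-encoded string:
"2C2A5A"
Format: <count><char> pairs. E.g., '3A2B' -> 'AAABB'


Expanding each <count><char> pair:
  2C -> 'CC'
  2A -> 'AA'
  5A -> 'AAAAA'

Decoded = CCAAAAAAA


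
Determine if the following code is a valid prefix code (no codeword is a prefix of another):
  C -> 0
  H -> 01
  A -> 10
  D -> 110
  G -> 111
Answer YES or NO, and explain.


Checking each pair (does one codeword prefix another?):
  C='0' vs H='01': prefix -- VIOLATION

NO -- this is NOT a valid prefix code. C (0) is a prefix of H (01).


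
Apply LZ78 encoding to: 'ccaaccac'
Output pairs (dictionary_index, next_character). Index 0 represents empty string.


LZ78 encoding steps:
Dictionary: {0: ''}
Step 1: w='' (idx 0), next='c' -> output (0, 'c'), add 'c' as idx 1
Step 2: w='c' (idx 1), next='a' -> output (1, 'a'), add 'ca' as idx 2
Step 3: w='' (idx 0), next='a' -> output (0, 'a'), add 'a' as idx 3
Step 4: w='c' (idx 1), next='c' -> output (1, 'c'), add 'cc' as idx 4
Step 5: w='a' (idx 3), next='c' -> output (3, 'c'), add 'ac' as idx 5


Encoded: [(0, 'c'), (1, 'a'), (0, 'a'), (1, 'c'), (3, 'c')]


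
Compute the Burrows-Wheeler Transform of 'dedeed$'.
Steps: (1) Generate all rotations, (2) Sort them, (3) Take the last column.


Rotations (sorted):
  0: $dedeed -> last char: d
  1: d$dedee -> last char: e
  2: dedeed$ -> last char: $
  3: deed$de -> last char: e
  4: ed$dede -> last char: e
  5: edeed$d -> last char: d
  6: eed$ded -> last char: d


BWT = de$eedd


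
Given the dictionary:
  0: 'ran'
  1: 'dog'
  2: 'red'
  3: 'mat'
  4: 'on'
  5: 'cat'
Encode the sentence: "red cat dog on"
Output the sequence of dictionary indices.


Look up each word in the dictionary:
  'red' -> 2
  'cat' -> 5
  'dog' -> 1
  'on' -> 4

Encoded: [2, 5, 1, 4]


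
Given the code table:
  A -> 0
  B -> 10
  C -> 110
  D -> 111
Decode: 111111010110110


Decoding:
111 -> D
111 -> D
0 -> A
10 -> B
110 -> C
110 -> C


Result: DDABCC


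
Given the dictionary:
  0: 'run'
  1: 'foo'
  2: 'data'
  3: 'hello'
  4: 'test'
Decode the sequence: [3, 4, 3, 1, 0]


Look up each index in the dictionary:
  3 -> 'hello'
  4 -> 'test'
  3 -> 'hello'
  1 -> 'foo'
  0 -> 'run'

Decoded: "hello test hello foo run"


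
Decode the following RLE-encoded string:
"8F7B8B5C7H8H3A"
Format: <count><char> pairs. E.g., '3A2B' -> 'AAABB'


Expanding each <count><char> pair:
  8F -> 'FFFFFFFF'
  7B -> 'BBBBBBB'
  8B -> 'BBBBBBBB'
  5C -> 'CCCCC'
  7H -> 'HHHHHHH'
  8H -> 'HHHHHHHH'
  3A -> 'AAA'

Decoded = FFFFFFFFBBBBBBBBBBBBBBBCCCCCHHHHHHHHHHHHHHHAAA


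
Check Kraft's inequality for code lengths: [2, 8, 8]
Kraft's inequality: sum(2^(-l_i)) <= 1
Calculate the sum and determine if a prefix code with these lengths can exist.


Sum = 2^(-2) + 2^(-8) + 2^(-8)
    = 0.25 + 0.00390625 + 0.00390625
    = 66/256 = 0.2578125
Since 0.2578125 <= 1, Kraft's inequality IS satisfied.
A prefix code with these lengths CAN exist.

Kraft sum = 0.2578125. Satisfied.


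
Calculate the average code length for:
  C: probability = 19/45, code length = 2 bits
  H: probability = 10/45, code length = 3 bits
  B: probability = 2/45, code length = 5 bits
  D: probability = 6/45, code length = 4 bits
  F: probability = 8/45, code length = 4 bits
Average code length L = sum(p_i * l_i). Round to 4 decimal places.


Weighted contributions p_i * l_i:
  C: (19/45) * 2 = 38/45
  H: (10/45) * 3 = 30/45
  B: (2/45) * 5 = 10/45
  D: (6/45) * 4 = 24/45
  F: (8/45) * 4 = 32/45
Sum = (38 + 30 + 10 + 24 + 32)/45 = 134/45

L = 134/45 = 2.9778 bits/symbol


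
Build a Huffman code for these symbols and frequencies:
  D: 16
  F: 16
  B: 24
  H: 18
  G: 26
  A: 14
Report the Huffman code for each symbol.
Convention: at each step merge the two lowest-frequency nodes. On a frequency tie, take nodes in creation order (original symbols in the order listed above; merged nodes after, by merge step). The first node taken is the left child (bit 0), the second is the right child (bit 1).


Huffman tree construction:
Step 1: Merge A(14) + D(16) = 30
Step 2: Merge F(16) + H(18) = 34
Step 3: Merge B(24) + G(26) = 50
Step 4: Merge (A+D)(30) + (F+H)(34) = 64
Step 5: Merge (B+G)(50) + ((A+D)+(F+H))(64) = 114
Read each symbol's code off the tree from the root (left child = 0, right child = 1).

Codes:
  D: 101 (length 3)
  F: 110 (length 3)
  B: 00 (length 2)
  H: 111 (length 3)
  G: 01 (length 2)
  A: 100 (length 3)
Average code length: 292/114 = 2.5614 bits/symbol


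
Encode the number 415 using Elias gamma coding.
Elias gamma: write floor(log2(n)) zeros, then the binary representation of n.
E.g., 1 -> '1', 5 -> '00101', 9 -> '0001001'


num_bits = floor(log2(415)) + 1 = 9
leading_zeros = num_bits - 1 = 8
binary(415) = 110011111

Elias gamma(415) = '00000000' + '110011111' = 00000000110011111 (17 bits)


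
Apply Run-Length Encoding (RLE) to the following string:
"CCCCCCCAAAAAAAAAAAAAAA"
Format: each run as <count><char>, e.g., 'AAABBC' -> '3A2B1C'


Scanning runs left to right:
  i=0: run of 'C' x 7 -> '7C'
  i=7: run of 'A' x 15 -> '15A'

RLE = 7C15A


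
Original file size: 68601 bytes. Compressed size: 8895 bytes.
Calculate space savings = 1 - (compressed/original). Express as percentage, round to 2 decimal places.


ratio = compressed/original = 8895/68601 = 0.129663
savings = 1 - ratio = 1 - 0.129663 = 0.870337
as a percentage: 0.870337 * 100 = 87.03%

Space savings = 1 - 8895/68601 = 87.03%


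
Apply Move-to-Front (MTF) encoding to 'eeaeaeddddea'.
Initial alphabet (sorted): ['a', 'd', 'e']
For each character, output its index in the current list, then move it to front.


MTF encoding:
'e': index 2 in ['a', 'd', 'e'] -> ['e', 'a', 'd']
'e': index 0 in ['e', 'a', 'd'] -> ['e', 'a', 'd']
'a': index 1 in ['e', 'a', 'd'] -> ['a', 'e', 'd']
'e': index 1 in ['a', 'e', 'd'] -> ['e', 'a', 'd']
'a': index 1 in ['e', 'a', 'd'] -> ['a', 'e', 'd']
'e': index 1 in ['a', 'e', 'd'] -> ['e', 'a', 'd']
'd': index 2 in ['e', 'a', 'd'] -> ['d', 'e', 'a']
'd': index 0 in ['d', 'e', 'a'] -> ['d', 'e', 'a']
'd': index 0 in ['d', 'e', 'a'] -> ['d', 'e', 'a']
'd': index 0 in ['d', 'e', 'a'] -> ['d', 'e', 'a']
'e': index 1 in ['d', 'e', 'a'] -> ['e', 'd', 'a']
'a': index 2 in ['e', 'd', 'a'] -> ['a', 'e', 'd']


Output: [2, 0, 1, 1, 1, 1, 2, 0, 0, 0, 1, 2]


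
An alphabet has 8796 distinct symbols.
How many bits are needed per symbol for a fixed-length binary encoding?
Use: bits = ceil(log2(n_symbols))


log2(8796) = 13.1026
Bracket: 2^13 = 8192 < 8796 <= 2^14 = 16384
So ceil(log2(8796)) = 14

bits = ceil(log2(8796)) = ceil(13.1026) = 14 bits


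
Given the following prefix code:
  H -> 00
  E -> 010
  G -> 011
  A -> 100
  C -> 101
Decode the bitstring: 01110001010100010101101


Decoding step by step:
Bits 011 -> G
Bits 100 -> A
Bits 010 -> E
Bits 101 -> C
Bits 00 -> H
Bits 010 -> E
Bits 101 -> C
Bits 101 -> C


Decoded message: GAECHECC


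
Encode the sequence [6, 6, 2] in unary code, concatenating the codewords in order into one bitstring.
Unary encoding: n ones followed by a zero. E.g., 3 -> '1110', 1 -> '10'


Encode each number as n ones followed by a terminating 0:
  6 -> 1111110 (7 bits)
  6 -> 1111110 (7 bits)
  2 -> 110 (3 bits)
Total length = 7 + 7 + 3 = 17 bits.

Unary([6, 6, 2]) = 11111101111110110 (17 bits)


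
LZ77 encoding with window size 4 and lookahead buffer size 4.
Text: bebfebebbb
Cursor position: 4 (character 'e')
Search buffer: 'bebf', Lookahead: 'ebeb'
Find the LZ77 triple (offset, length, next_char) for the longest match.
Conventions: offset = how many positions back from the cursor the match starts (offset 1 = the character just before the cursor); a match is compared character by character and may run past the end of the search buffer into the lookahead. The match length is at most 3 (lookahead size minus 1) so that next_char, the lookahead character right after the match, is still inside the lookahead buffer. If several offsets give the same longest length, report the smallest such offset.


Try each offset into the search buffer:
  offset=1 (pos 3, char 'f'): match length 0
  offset=2 (pos 2, char 'b'): match length 0
  offset=3 (pos 1, char 'e'): match length 2
  offset=4 (pos 0, char 'b'): match length 0
Longest match has length 2 at offset 3.
next_char = character at position 4 + 2 = 6 -> 'e'

Best match: offset=3, length=2 (matching 'eb' starting at position 1)
LZ77 triple: (3, 2, 'e')


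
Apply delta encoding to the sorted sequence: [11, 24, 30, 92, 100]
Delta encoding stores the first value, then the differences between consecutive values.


First value: 11
Deltas:
  24 - 11 = 13
  30 - 24 = 6
  92 - 30 = 62
  100 - 92 = 8


Delta encoded: [11, 13, 6, 62, 8]


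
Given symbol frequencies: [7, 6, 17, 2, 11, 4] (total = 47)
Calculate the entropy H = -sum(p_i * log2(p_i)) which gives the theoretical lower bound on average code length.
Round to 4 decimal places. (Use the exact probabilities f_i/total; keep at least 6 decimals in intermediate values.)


Per-symbol terms -p_i * log2(p_i) with p_i = f_i/47:
  p = 7/47 = 0.148936: log2(p) = -2.747234, -p*log2(p) = 0.409163
  p = 6/47 = 0.127660: log2(p) = -2.969626, -p*log2(p) = 0.379101
  p = 17/47 = 0.361702: log2(p) = -1.467126, -p*log2(p) = 0.530663
  p = 2/47 = 0.042553: log2(p) = -4.554589, -p*log2(p) = 0.193812
  p = 11/47 = 0.234043: log2(p) = -2.095157, -p*log2(p) = 0.490356
  p = 4/47 = 0.085106: log2(p) = -3.554589, -p*log2(p) = 0.302518
H = 0.409163 + 0.379101 + 0.530663 + 0.193812 + 0.490356 + 0.302518 = 2.305613

H = 2.3056 bits/symbol


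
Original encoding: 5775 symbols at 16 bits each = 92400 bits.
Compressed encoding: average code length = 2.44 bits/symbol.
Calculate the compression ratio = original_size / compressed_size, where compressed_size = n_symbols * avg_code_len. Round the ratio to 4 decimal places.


original_size = n_symbols * orig_bits = 5775 * 16 = 92400 bits
compressed_size = n_symbols * avg_code_len = 5775 * 2.44 = 14091.0 bits
ratio = original_size / compressed_size = 92400 / 14091.0 = 6.5574

Compression ratio = 6.5574


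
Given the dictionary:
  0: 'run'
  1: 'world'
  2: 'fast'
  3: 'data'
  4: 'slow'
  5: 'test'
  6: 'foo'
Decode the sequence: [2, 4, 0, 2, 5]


Look up each index in the dictionary:
  2 -> 'fast'
  4 -> 'slow'
  0 -> 'run'
  2 -> 'fast'
  5 -> 'test'

Decoded: "fast slow run fast test"


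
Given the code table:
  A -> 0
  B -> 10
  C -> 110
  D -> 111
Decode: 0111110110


Decoding:
0 -> A
111 -> D
110 -> C
110 -> C


Result: ADCC


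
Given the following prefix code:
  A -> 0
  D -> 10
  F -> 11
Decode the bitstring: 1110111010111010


Decoding step by step:
Bits 11 -> F
Bits 10 -> D
Bits 11 -> F
Bits 10 -> D
Bits 10 -> D
Bits 11 -> F
Bits 10 -> D
Bits 10 -> D


Decoded message: FDFDDFDD


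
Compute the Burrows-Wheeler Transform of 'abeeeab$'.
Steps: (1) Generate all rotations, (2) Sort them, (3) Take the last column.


Rotations (sorted):
  0: $abeeeab -> last char: b
  1: ab$abeee -> last char: e
  2: abeeeab$ -> last char: $
  3: b$abeeea -> last char: a
  4: beeeab$a -> last char: a
  5: eab$abee -> last char: e
  6: eeab$abe -> last char: e
  7: eeeab$ab -> last char: b


BWT = be$aaeeb


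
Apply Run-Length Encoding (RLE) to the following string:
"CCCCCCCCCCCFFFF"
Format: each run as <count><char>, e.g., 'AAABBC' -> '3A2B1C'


Scanning runs left to right:
  i=0: run of 'C' x 11 -> '11C'
  i=11: run of 'F' x 4 -> '4F'

RLE = 11C4F


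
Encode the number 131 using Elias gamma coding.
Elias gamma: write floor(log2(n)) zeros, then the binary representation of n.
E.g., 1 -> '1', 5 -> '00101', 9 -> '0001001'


num_bits = floor(log2(131)) + 1 = 8
leading_zeros = num_bits - 1 = 7
binary(131) = 10000011

Elias gamma(131) = '0000000' + '10000011' = 000000010000011 (15 bits)


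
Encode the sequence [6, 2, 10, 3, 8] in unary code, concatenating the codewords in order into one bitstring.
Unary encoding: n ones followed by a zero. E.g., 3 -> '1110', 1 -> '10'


Encode each number as n ones followed by a terminating 0:
  6 -> 1111110 (7 bits)
  2 -> 110 (3 bits)
  10 -> 11111111110 (11 bits)
  3 -> 1110 (4 bits)
  8 -> 111111110 (9 bits)
Total length = 7 + 3 + 11 + 4 + 9 = 34 bits.

Unary([6, 2, 10, 3, 8]) = 1111110110111111111101110111111110 (34 bits)


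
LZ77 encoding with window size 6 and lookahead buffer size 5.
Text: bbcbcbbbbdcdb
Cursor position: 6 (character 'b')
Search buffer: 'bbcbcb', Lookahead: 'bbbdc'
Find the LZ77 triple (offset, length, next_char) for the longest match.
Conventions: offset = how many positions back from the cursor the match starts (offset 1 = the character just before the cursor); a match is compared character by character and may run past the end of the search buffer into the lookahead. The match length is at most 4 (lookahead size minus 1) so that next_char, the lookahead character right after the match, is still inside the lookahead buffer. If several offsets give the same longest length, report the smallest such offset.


Try each offset into the search buffer:
  offset=1 (pos 5, char 'b'): match length 3
  offset=2 (pos 4, char 'c'): match length 0
  offset=3 (pos 3, char 'b'): match length 1
  offset=4 (pos 2, char 'c'): match length 0
  offset=5 (pos 1, char 'b'): match length 1
  offset=6 (pos 0, char 'b'): match length 2
Longest match has length 3 at offset 1.
next_char = character at position 6 + 3 = 9 -> 'd'

Best match: offset=1, length=3 (matching 'bbb' starting at position 5)
LZ77 triple: (1, 3, 'd')


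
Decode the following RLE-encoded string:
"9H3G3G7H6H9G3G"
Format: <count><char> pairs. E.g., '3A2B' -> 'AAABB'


Expanding each <count><char> pair:
  9H -> 'HHHHHHHHH'
  3G -> 'GGG'
  3G -> 'GGG'
  7H -> 'HHHHHHH'
  6H -> 'HHHHHH'
  9G -> 'GGGGGGGGG'
  3G -> 'GGG'

Decoded = HHHHHHHHHGGGGGGHHHHHHHHHHHHHGGGGGGGGGGGG


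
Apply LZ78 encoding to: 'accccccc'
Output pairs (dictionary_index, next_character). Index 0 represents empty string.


LZ78 encoding steps:
Dictionary: {0: ''}
Step 1: w='' (idx 0), next='a' -> output (0, 'a'), add 'a' as idx 1
Step 2: w='' (idx 0), next='c' -> output (0, 'c'), add 'c' as idx 2
Step 3: w='c' (idx 2), next='c' -> output (2, 'c'), add 'cc' as idx 3
Step 4: w='cc' (idx 3), next='c' -> output (3, 'c'), add 'ccc' as idx 4
Step 5: w='c' (idx 2), end of input -> output (2, '')


Encoded: [(0, 'a'), (0, 'c'), (2, 'c'), (3, 'c'), (2, '')]


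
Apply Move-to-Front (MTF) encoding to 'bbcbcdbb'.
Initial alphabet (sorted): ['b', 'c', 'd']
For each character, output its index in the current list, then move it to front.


MTF encoding:
'b': index 0 in ['b', 'c', 'd'] -> ['b', 'c', 'd']
'b': index 0 in ['b', 'c', 'd'] -> ['b', 'c', 'd']
'c': index 1 in ['b', 'c', 'd'] -> ['c', 'b', 'd']
'b': index 1 in ['c', 'b', 'd'] -> ['b', 'c', 'd']
'c': index 1 in ['b', 'c', 'd'] -> ['c', 'b', 'd']
'd': index 2 in ['c', 'b', 'd'] -> ['d', 'c', 'b']
'b': index 2 in ['d', 'c', 'b'] -> ['b', 'd', 'c']
'b': index 0 in ['b', 'd', 'c'] -> ['b', 'd', 'c']


Output: [0, 0, 1, 1, 1, 2, 2, 0]


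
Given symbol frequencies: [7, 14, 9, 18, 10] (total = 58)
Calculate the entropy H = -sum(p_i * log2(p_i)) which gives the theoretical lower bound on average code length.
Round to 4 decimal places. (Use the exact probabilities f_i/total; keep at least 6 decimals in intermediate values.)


Per-symbol terms -p_i * log2(p_i) with p_i = f_i/58:
  p = 7/58 = 0.120690: log2(p) = -3.050626, -p*log2(p) = 0.368179
  p = 14/58 = 0.241379: log2(p) = -2.050626, -p*log2(p) = 0.494979
  p = 9/58 = 0.155172: log2(p) = -2.688056, -p*log2(p) = 0.417112
  p = 18/58 = 0.310345: log2(p) = -1.688056, -p*log2(p) = 0.523879
  p = 10/58 = 0.172414: log2(p) = -2.536053, -p*log2(p) = 0.437251
H = 0.368179 + 0.494979 + 0.417112 + 0.523879 + 0.437251 = 2.241400

H = 2.2414 bits/symbol
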